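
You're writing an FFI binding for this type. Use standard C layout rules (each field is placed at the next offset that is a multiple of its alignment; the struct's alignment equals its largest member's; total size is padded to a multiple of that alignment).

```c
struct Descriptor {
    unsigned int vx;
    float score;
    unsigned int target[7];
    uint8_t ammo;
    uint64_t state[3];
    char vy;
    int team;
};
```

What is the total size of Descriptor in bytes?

72

0..4  vx  (4B, 4-aligned)
4..8  score  (4B, 4-aligned)
8..36  target  (28B, 4-aligned)
36..37  ammo  (1B, 1-aligned)
37..40  -- padding (3B)
40..64  state  (24B, 8-aligned)
64..65  vy  (1B, 1-aligned)
65..68  -- padding (3B)
68..72  team  (4B, 4-aligned)
sizeof = 72, alignof = 8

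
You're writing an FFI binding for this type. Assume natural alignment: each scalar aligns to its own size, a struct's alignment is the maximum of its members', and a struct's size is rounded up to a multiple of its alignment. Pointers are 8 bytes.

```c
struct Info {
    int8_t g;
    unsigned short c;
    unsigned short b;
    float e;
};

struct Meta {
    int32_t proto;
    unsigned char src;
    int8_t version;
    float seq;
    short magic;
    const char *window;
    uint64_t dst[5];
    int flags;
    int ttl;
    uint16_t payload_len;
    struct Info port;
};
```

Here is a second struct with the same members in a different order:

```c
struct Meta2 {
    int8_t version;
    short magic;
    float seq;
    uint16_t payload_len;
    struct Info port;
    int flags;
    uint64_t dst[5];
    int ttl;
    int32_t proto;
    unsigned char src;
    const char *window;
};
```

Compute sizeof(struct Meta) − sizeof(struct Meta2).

-8

Info: g at 0 (size 1, align 1) → ends 1; pad 1 to align 2 for c; c at 2 (size 2, align 2) → ends 4; b at 4 (size 2, align 2) → ends 6; pad 2 to align 4 for e; e at 8 (size 4, align 4) → ends 12; total 12 bytes, alignment 4
proto at 0 (size 4, align 4) → ends 4
src at 4 (size 1, align 1) → ends 5
version at 5 (size 1, align 1) → ends 6
pad 2 to align 4 for seq
seq at 8 (size 4, align 4) → ends 12
magic at 12 (size 2, align 2) → ends 14
pad 2 to align 8 for window
window at 16 (size 8, align 8) → ends 24
dst at 24 (size 40, align 8) → ends 64
flags at 64 (size 4, align 4) → ends 68
ttl at 68 (size 4, align 4) → ends 72
payload_len at 72 (size 2, align 2) → ends 74
pad 2 to align 4 for port
port at 76 (size 12, align 4) → ends 88
total 88 bytes, alignment 8
— Meta2 —
version at 0 (size 1, align 1) → ends 1
pad 1 to align 2 for magic
magic at 2 (size 2, align 2) → ends 4
seq at 4 (size 4, align 4) → ends 8
payload_len at 8 (size 2, align 2) → ends 10
pad 2 to align 4 for port
port at 12 (size 12, align 4) → ends 24
flags at 24 (size 4, align 4) → ends 28
pad 4 to align 8 for dst
dst at 32 (size 40, align 8) → ends 72
ttl at 72 (size 4, align 4) → ends 76
proto at 76 (size 4, align 4) → ends 80
src at 80 (size 1, align 1) → ends 81
pad 7 to align 8 for window
window at 88 (size 8, align 8) → ends 96
total 96 bytes, alignment 8
88 − 96 = -8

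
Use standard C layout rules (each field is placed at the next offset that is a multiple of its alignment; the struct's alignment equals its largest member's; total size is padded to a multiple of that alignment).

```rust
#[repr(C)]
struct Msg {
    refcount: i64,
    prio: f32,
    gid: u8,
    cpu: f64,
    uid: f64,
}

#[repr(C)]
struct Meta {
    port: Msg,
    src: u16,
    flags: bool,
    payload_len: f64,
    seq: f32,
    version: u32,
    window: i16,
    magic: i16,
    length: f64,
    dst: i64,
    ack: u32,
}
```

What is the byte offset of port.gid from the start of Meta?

Msg: refcount at 0 (size 8, align 8) → ends 8; prio at 8 (size 4, align 4) → ends 12; gid at 12 (size 1, align 1) → ends 13; pad 3 to align 8 for cpu; cpu at 16 (size 8, align 8) → ends 24; uid at 24 (size 8, align 8) → ends 32; total 32 bytes, alignment 8
port at 0 (size 32, align 8) → ends 32
within Msg: gid at 12
0 + 12 = 12

12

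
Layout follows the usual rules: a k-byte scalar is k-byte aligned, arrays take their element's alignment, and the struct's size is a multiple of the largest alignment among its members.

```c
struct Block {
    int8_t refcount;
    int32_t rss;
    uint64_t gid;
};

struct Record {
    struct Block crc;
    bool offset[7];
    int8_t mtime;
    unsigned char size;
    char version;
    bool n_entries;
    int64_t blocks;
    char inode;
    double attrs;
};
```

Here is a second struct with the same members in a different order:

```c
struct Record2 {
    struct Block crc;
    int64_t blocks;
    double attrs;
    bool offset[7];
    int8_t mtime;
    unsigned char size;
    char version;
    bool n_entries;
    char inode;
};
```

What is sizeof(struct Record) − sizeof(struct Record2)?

Block: 0..1  refcount  (1B, 1-aligned); 1..4  -- padding (3B); 4..8  rss  (4B, 4-aligned); 8..16  gid  (8B, 8-aligned); sizeof = 16, alignof = 8
0..16  crc  (16B, 8-aligned)
16..23  offset  (7B, 1-aligned)
23..24  mtime  (1B, 1-aligned)
24..25  size  (1B, 1-aligned)
25..26  version  (1B, 1-aligned)
26..27  n_entries  (1B, 1-aligned)
27..32  -- padding (5B)
32..40  blocks  (8B, 8-aligned)
40..41  inode  (1B, 1-aligned)
41..48  -- padding (7B)
48..56  attrs  (8B, 8-aligned)
sizeof = 56, alignof = 8
— Record2 —
0..16  crc  (16B, 8-aligned)
16..24  blocks  (8B, 8-aligned)
24..32  attrs  (8B, 8-aligned)
32..39  offset  (7B, 1-aligned)
39..40  mtime  (1B, 1-aligned)
40..41  size  (1B, 1-aligned)
41..42  version  (1B, 1-aligned)
42..43  n_entries  (1B, 1-aligned)
43..44  inode  (1B, 1-aligned)
44..48  -- tail padding (4B)
sizeof = 48, alignof = 8
56 − 48 = 8

8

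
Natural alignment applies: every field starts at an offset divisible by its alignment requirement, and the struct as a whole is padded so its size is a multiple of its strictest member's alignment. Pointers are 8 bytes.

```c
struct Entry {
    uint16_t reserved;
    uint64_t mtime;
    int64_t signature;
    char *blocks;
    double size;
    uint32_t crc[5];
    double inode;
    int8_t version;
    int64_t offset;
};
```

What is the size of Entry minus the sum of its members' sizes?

@0: reserved [2B, align 2] → 2
+6 pad (align 8)
@8: mtime [8B, align 8] → 16
@16: signature [8B, align 8] → 24
@24: blocks [8B, align 8] → 32
@32: size [8B, align 8] → 40
@40: crc [20B, align 4] → 60
+4 pad (align 8)
@64: inode [8B, align 8] → 72
@72: version [1B, align 1] → 73
+7 pad (align 8)
@80: offset [8B, align 8] → 88
size 88, align 8
data bytes 71, size 88 → padding 17

17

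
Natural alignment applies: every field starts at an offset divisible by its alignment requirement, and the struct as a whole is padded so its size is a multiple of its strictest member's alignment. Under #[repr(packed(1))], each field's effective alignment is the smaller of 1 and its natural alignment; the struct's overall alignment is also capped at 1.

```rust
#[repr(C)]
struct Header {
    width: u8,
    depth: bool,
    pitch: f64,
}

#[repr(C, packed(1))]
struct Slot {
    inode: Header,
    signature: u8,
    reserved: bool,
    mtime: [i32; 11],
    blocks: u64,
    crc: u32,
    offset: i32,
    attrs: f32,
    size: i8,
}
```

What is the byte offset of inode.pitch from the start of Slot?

Header: 0..1  width  (1B, 1-aligned); 1..2  depth  (1B, 1-aligned); 2..8  -- padding (6B); 8..16  pitch  (8B, 8-aligned); sizeof = 16, alignof = 8
0..16  inode  (16B, 1-aligned)
within Header: pitch at 8
0 + 8 = 8

8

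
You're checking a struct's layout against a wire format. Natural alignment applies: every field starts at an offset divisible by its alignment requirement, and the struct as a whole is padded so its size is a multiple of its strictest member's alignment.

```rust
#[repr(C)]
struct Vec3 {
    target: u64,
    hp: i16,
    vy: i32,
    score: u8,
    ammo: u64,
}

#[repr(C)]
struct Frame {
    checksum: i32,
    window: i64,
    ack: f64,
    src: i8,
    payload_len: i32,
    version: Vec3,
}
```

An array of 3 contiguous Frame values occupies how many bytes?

Vec3: target at 0 (size 8, align 8) → ends 8; hp at 8 (size 2, align 2) → ends 10; pad 2 to align 4 for vy; vy at 12 (size 4, align 4) → ends 16; score at 16 (size 1, align 1) → ends 17; pad 7 to align 8 for ammo; ammo at 24 (size 8, align 8) → ends 32; total 32 bytes, alignment 8
checksum at 0 (size 4, align 4) → ends 4
pad 4 to align 8 for window
window at 8 (size 8, align 8) → ends 16
ack at 16 (size 8, align 8) → ends 24
src at 24 (size 1, align 1) → ends 25
pad 3 to align 4 for payload_len
payload_len at 28 (size 4, align 4) → ends 32
version at 32 (size 32, align 8) → ends 64
total 64 bytes, alignment 8
array of 3: 3 × 64 = 192

192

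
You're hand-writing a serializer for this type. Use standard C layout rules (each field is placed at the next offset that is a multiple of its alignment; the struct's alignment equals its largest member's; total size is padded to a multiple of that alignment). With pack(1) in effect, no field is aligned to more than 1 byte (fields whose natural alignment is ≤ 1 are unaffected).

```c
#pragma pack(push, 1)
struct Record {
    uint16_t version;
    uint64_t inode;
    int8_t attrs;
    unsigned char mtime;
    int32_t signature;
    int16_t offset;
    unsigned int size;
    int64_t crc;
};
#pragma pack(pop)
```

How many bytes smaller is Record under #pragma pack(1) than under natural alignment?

natural layout:
  @0: version [2B, align 2] → 2
  +6 pad (align 8)
  @8: inode [8B, align 8] → 16
  @16: attrs [1B, align 1] → 17
  @17: mtime [1B, align 1] → 18
  +2 pad (align 4)
  @20: signature [4B, align 4] → 24
  @24: offset [2B, align 2] → 26
  +2 pad (align 4)
  @28: size [4B, align 4] → 32
  @32: crc [8B, align 8] → 40
  size 40, align 8
packed(1) layout:
  @0: version [2B, align 1] → 2
  @2: inode [8B, align 1] → 10
  @10: attrs [1B, align 1] → 11
  @11: mtime [1B, align 1] → 12
  @12: signature [4B, align 1] → 16
  @16: offset [2B, align 1] → 18
  @18: size [4B, align 1] → 22
  @22: crc [8B, align 1] → 30
  size 30, align 1
40 − 30 = 10

10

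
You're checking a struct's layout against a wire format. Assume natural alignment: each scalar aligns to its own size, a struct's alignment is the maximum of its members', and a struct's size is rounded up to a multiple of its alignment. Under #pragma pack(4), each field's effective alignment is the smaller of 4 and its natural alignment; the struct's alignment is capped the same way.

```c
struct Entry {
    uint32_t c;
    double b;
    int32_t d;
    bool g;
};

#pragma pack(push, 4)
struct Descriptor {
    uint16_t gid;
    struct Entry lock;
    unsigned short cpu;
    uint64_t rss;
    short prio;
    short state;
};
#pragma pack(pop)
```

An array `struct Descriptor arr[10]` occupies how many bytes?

440

Entry: 0..4  c  (4B, 4-aligned); 4..8  -- padding (4B); 8..16  b  (8B, 8-aligned); 16..20  d  (4B, 4-aligned); 20..21  g  (1B, 1-aligned); 21..24  -- tail padding (3B); sizeof = 24, alignof = 8
0..2  gid  (2B, 2-aligned)
2..4  -- padding (2B)
4..28  lock  (24B, 4-aligned)
28..30  cpu  (2B, 2-aligned)
30..32  -- padding (2B)
32..40  rss  (8B, 4-aligned)
40..42  prio  (2B, 2-aligned)
42..44  state  (2B, 2-aligned)
sizeof = 44, alignof = 4
array of 10: 10 × 44 = 440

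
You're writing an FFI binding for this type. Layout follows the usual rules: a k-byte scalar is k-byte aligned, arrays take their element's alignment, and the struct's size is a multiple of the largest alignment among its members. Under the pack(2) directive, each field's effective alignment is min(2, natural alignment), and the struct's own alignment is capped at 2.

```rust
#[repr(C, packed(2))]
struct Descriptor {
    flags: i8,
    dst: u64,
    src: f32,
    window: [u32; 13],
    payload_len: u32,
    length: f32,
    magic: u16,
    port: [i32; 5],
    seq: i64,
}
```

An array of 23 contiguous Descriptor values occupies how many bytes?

@0: flags [1B, align 1] → 1
+1 pad (align 2)
@2: dst [8B, align 2] → 10
@10: src [4B, align 2] → 14
@14: window [52B, align 2] → 66
@66: payload_len [4B, align 2] → 70
@70: length [4B, align 2] → 74
@74: magic [2B, align 2] → 76
@76: port [20B, align 2] → 96
@96: seq [8B, align 2] → 104
size 104, align 2
array of 23: 23 × 104 = 2392

2392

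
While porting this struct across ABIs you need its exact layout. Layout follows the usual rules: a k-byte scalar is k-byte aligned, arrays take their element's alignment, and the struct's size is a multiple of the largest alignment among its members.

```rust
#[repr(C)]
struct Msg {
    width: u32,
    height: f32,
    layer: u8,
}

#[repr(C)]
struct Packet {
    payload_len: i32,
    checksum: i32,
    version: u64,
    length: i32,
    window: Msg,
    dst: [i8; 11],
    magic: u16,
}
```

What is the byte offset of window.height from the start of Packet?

24

Msg: width at 0 (size 4, align 4) → ends 4; height at 4 (size 4, align 4) → ends 8; layer at 8 (size 1, align 1) → ends 9; tail pad 3 to reach multiple of 4; total 12 bytes, alignment 4
payload_len at 0 (size 4, align 4) → ends 4
checksum at 4 (size 4, align 4) → ends 8
version at 8 (size 8, align 8) → ends 16
length at 16 (size 4, align 4) → ends 20
window at 20 (size 12, align 4) → ends 32
within Msg: height at 4
20 + 4 = 24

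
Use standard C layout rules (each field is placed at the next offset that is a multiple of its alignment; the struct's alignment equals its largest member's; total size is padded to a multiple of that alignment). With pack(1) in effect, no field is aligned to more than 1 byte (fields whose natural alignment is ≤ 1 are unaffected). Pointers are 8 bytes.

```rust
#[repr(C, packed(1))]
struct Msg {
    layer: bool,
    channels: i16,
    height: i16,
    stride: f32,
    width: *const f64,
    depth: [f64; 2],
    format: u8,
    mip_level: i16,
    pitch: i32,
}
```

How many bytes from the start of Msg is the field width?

9

@0: layer [1B, align 1] → 1
@1: channels [2B, align 1] → 3
@3: height [2B, align 1] → 5
@5: stride [4B, align 1] → 9
@9: width [8B, align 1] → 17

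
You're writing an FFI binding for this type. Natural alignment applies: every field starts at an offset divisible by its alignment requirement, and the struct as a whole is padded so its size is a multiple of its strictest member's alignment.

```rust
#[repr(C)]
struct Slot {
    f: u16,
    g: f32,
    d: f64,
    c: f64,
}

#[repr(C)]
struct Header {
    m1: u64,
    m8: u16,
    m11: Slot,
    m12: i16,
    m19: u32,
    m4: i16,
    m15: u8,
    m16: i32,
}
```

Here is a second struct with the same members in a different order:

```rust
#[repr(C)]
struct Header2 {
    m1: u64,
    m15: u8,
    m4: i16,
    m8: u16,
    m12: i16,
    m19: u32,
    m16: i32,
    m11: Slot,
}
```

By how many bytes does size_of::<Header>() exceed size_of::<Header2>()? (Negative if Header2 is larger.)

8

Slot: 0..2  f  (2B, 2-aligned); 2..4  -- padding (2B); 4..8  g  (4B, 4-aligned); 8..16  d  (8B, 8-aligned); 16..24  c  (8B, 8-aligned); sizeof = 24, alignof = 8
0..8  m1  (8B, 8-aligned)
8..10  m8  (2B, 2-aligned)
10..16  -- padding (6B)
16..40  m11  (24B, 8-aligned)
40..42  m12  (2B, 2-aligned)
42..44  -- padding (2B)
44..48  m19  (4B, 4-aligned)
48..50  m4  (2B, 2-aligned)
50..51  m15  (1B, 1-aligned)
51..52  -- padding (1B)
52..56  m16  (4B, 4-aligned)
sizeof = 56, alignof = 8
— Header2 —
0..8  m1  (8B, 8-aligned)
8..9  m15  (1B, 1-aligned)
9..10  -- padding (1B)
10..12  m4  (2B, 2-aligned)
12..14  m8  (2B, 2-aligned)
14..16  m12  (2B, 2-aligned)
16..20  m19  (4B, 4-aligned)
20..24  m16  (4B, 4-aligned)
24..48  m11  (24B, 8-aligned)
sizeof = 48, alignof = 8
56 − 48 = 8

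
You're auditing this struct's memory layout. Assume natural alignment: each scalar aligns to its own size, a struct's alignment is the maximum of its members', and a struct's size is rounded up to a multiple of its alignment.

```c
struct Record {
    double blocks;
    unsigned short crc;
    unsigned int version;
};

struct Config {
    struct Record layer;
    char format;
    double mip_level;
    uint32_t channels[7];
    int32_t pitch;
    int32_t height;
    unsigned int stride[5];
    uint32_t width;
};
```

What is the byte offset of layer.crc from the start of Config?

Record: 0..8  blocks  (8B, 8-aligned); 8..10  crc  (2B, 2-aligned); 10..12  -- padding (2B); 12..16  version  (4B, 4-aligned); sizeof = 16, alignof = 8
0..16  layer  (16B, 8-aligned)
within Record: crc at 8
0 + 8 = 8

8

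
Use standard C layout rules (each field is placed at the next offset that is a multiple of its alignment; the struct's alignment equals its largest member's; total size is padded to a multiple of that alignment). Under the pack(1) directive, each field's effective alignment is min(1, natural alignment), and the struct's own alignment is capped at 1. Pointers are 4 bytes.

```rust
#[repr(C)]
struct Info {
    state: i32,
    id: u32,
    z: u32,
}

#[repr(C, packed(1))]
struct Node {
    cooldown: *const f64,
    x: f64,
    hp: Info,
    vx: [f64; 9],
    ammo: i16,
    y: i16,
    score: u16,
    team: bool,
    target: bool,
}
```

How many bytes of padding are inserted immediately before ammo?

Info: 0..4  state  (4B, 4-aligned); 4..8  id  (4B, 4-aligned); 8..12  z  (4B, 4-aligned); sizeof = 12, alignof = 4
0..4  cooldown  (4B, 1-aligned)
4..12  x  (8B, 1-aligned)
12..24  hp  (12B, 1-aligned)
24..96  vx  (72B, 1-aligned)
96..98  ammo  (2B, 1-aligned)

0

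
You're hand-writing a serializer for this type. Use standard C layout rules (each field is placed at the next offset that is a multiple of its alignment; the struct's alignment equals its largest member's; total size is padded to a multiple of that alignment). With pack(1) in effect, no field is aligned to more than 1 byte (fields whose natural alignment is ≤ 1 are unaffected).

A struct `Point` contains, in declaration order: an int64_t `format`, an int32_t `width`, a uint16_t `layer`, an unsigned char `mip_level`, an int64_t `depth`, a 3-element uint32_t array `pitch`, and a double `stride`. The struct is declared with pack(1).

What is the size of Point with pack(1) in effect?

43

format at 0 (size 8, align 1) → ends 8
width at 8 (size 4, align 1) → ends 12
layer at 12 (size 2, align 1) → ends 14
mip_level at 14 (size 1, align 1) → ends 15
depth at 15 (size 8, align 1) → ends 23
pitch at 23 (size 12, align 1) → ends 35
stride at 35 (size 8, align 1) → ends 43
total 43 bytes, alignment 1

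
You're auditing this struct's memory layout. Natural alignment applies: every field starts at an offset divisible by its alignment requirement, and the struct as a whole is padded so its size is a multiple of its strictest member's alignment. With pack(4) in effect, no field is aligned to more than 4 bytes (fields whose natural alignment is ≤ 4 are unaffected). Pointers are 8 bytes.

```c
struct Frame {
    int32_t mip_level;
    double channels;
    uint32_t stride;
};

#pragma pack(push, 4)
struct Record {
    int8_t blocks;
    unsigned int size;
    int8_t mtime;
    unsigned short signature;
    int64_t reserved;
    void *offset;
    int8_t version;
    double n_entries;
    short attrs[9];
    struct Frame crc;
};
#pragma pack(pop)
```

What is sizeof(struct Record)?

84 bytes

Frame: 0..4  mip_level  (4B, 4-aligned); 4..8  -- padding (4B); 8..16  channels  (8B, 8-aligned); 16..20  stride  (4B, 4-aligned); 20..24  -- tail padding (4B); sizeof = 24, alignof = 8
0..1  blocks  (1B, 1-aligned)
1..4  -- padding (3B)
4..8  size  (4B, 4-aligned)
8..9  mtime  (1B, 1-aligned)
9..10  -- padding (1B)
10..12  signature  (2B, 2-aligned)
12..20  reserved  (8B, 4-aligned)
20..28  offset  (8B, 4-aligned)
28..29  version  (1B, 1-aligned)
29..32  -- padding (3B)
32..40  n_entries  (8B, 4-aligned)
40..58  attrs  (18B, 2-aligned)
58..60  -- padding (2B)
60..84  crc  (24B, 4-aligned)
sizeof = 84, alignof = 4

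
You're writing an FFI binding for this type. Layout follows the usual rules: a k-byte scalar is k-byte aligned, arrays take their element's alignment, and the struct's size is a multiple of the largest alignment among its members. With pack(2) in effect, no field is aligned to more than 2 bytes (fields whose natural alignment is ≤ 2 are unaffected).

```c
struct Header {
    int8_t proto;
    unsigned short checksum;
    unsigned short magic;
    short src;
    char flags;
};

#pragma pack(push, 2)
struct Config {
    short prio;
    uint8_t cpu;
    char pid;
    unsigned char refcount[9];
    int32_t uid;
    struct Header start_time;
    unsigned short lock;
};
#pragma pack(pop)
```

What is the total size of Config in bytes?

30 bytes

Header: @0: proto [1B, align 1] → 1; +1 pad (align 2); @2: checksum [2B, align 2] → 4; @4: magic [2B, align 2] → 6; @6: src [2B, align 2] → 8; @8: flags [1B, align 1] → 9; +1 tail pad (align 2); size 10, align 2
@0: prio [2B, align 2] → 2
@2: cpu [1B, align 1] → 3
@3: pid [1B, align 1] → 4
@4: refcount [9B, align 1] → 13
+1 pad (align 2)
@14: uid [4B, align 2] → 18
@18: start_time [10B, align 2] → 28
@28: lock [2B, align 2] → 30
size 30, align 2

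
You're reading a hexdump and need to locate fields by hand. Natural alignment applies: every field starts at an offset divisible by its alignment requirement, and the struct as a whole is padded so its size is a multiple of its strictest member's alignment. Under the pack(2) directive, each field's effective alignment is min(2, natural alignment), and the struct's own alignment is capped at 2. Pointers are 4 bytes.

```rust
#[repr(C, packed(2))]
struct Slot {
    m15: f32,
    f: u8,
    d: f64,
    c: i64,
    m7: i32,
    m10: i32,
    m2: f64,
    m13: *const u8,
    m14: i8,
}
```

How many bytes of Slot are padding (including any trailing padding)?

m15 at 0 (size 4, align 2) → ends 4
f at 4 (size 1, align 1) → ends 5
pad 1 to align 2 for d
d at 6 (size 8, align 2) → ends 14
c at 14 (size 8, align 2) → ends 22
m7 at 22 (size 4, align 2) → ends 26
m10 at 26 (size 4, align 2) → ends 30
m2 at 30 (size 8, align 2) → ends 38
m13 at 38 (size 4, align 2) → ends 42
m14 at 42 (size 1, align 1) → ends 43
tail pad 1 to reach multiple of 2
total 44 bytes, alignment 2
data bytes 42, size 44 → padding 2

2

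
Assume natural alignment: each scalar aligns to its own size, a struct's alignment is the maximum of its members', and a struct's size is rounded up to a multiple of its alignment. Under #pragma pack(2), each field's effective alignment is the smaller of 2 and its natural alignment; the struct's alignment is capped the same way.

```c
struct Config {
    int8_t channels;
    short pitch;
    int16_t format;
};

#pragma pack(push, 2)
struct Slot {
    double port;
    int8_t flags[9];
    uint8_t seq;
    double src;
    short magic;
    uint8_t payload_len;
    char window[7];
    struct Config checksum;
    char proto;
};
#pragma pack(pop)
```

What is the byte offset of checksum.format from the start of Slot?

40

Config: @0: channels [1B, align 1] → 1; +1 pad (align 2); @2: pitch [2B, align 2] → 4; @4: format [2B, align 2] → 6; size 6, align 2
@0: port [8B, align 2] → 8
@8: flags [9B, align 1] → 17
@17: seq [1B, align 1] → 18
@18: src [8B, align 2] → 26
@26: magic [2B, align 2] → 28
@28: payload_len [1B, align 1] → 29
@29: window [7B, align 1] → 36
@36: checksum [6B, align 2] → 42
within Config: format at 4
36 + 4 = 40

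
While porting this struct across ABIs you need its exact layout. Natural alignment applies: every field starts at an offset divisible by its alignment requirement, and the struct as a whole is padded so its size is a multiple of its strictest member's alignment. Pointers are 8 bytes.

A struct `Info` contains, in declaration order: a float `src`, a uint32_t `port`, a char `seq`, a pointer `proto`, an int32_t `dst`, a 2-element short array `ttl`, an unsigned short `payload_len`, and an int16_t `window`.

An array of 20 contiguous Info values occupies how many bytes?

src at 0 (size 4, align 4) → ends 4
port at 4 (size 4, align 4) → ends 8
seq at 8 (size 1, align 1) → ends 9
pad 7 to align 8 for proto
proto at 16 (size 8, align 8) → ends 24
dst at 24 (size 4, align 4) → ends 28
ttl at 28 (size 4, align 2) → ends 32
payload_len at 32 (size 2, align 2) → ends 34
window at 34 (size 2, align 2) → ends 36
tail pad 4 to reach multiple of 8
total 40 bytes, alignment 8
array of 20: 20 × 40 = 800

800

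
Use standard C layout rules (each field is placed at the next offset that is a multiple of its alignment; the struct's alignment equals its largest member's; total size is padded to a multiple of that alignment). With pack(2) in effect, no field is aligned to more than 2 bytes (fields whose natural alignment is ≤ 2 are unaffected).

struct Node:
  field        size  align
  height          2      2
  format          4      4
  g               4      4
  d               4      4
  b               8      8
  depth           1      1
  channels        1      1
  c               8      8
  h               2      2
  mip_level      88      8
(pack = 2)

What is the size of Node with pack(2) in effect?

0..2  height  (2B, 2-aligned)
2..6  format  (4B, 2-aligned)
6..10  g  (4B, 2-aligned)
10..14  d  (4B, 2-aligned)
14..22  b  (8B, 2-aligned)
22..23  depth  (1B, 1-aligned)
23..24  channels  (1B, 1-aligned)
24..32  c  (8B, 2-aligned)
32..34  h  (2B, 2-aligned)
34..122  mip_level  (88B, 2-aligned)
sizeof = 122, alignof = 2

122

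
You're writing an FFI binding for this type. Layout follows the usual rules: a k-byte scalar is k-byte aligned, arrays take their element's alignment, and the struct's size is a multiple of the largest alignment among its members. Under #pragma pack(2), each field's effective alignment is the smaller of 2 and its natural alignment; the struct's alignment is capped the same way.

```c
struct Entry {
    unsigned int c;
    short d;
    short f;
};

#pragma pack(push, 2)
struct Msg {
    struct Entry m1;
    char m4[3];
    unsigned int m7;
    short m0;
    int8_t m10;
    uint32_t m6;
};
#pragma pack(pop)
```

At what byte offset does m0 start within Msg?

16

Entry: @0: c [4B, align 4] → 4; @4: d [2B, align 2] → 6; @6: f [2B, align 2] → 8; size 8, align 4
@0: m1 [8B, align 2] → 8
@8: m4 [3B, align 1] → 11
+1 pad (align 2)
@12: m7 [4B, align 2] → 16
@16: m0 [2B, align 2] → 18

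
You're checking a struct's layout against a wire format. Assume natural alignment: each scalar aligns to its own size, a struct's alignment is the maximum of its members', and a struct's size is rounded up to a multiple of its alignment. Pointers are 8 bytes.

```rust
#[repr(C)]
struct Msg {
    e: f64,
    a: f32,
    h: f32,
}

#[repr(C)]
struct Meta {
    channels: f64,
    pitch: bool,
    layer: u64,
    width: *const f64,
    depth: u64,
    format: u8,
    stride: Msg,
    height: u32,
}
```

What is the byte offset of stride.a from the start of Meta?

56

Msg: 0..8  e  (8B, 8-aligned); 8..12  a  (4B, 4-aligned); 12..16  h  (4B, 4-aligned); sizeof = 16, alignof = 8
0..8  channels  (8B, 8-aligned)
8..9  pitch  (1B, 1-aligned)
9..16  -- padding (7B)
16..24  layer  (8B, 8-aligned)
24..32  width  (8B, 8-aligned)
32..40  depth  (8B, 8-aligned)
40..41  format  (1B, 1-aligned)
41..48  -- padding (7B)
48..64  stride  (16B, 8-aligned)
within Msg: a at 8
48 + 8 = 56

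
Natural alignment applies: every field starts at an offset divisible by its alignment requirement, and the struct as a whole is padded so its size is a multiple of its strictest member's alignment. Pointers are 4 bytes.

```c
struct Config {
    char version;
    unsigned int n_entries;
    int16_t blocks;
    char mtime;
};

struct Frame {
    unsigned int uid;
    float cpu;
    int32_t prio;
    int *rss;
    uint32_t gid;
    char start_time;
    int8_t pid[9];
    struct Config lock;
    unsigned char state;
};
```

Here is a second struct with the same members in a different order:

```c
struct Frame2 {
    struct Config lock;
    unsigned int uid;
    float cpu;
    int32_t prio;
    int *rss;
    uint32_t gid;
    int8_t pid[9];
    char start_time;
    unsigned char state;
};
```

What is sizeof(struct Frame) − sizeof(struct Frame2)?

4

Config: 0..1  version  (1B, 1-aligned); 1..4  -- padding (3B); 4..8  n_entries  (4B, 4-aligned); 8..10  blocks  (2B, 2-aligned); 10..11  mtime  (1B, 1-aligned); 11..12  -- tail padding (1B); sizeof = 12, alignof = 4
0..4  uid  (4B, 4-aligned)
4..8  cpu  (4B, 4-aligned)
8..12  prio  (4B, 4-aligned)
12..16  rss  (4B, 4-aligned)
16..20  gid  (4B, 4-aligned)
20..21  start_time  (1B, 1-aligned)
21..30  pid  (9B, 1-aligned)
30..32  -- padding (2B)
32..44  lock  (12B, 4-aligned)
44..45  state  (1B, 1-aligned)
45..48  -- tail padding (3B)
sizeof = 48, alignof = 4
— Frame2 —
0..12  lock  (12B, 4-aligned)
12..16  uid  (4B, 4-aligned)
16..20  cpu  (4B, 4-aligned)
20..24  prio  (4B, 4-aligned)
24..28  rss  (4B, 4-aligned)
28..32  gid  (4B, 4-aligned)
32..41  pid  (9B, 1-aligned)
41..42  start_time  (1B, 1-aligned)
42..43  state  (1B, 1-aligned)
43..44  -- tail padding (1B)
sizeof = 44, alignof = 4
48 − 44 = 4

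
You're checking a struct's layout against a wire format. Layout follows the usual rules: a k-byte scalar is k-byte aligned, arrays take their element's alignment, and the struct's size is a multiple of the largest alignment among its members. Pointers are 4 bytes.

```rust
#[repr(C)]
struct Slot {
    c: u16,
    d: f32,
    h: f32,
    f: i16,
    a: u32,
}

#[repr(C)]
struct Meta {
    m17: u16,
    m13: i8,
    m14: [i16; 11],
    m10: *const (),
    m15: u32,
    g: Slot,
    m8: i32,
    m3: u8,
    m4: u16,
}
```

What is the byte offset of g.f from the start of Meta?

Slot: c at 0 (size 2, align 2) → ends 2; pad 2 to align 4 for d; d at 4 (size 4, align 4) → ends 8; h at 8 (size 4, align 4) → ends 12; f at 12 (size 2, align 2) → ends 14; pad 2 to align 4 for a; a at 16 (size 4, align 4) → ends 20; total 20 bytes, alignment 4
m17 at 0 (size 2, align 2) → ends 2
m13 at 2 (size 1, align 1) → ends 3
pad 1 to align 2 for m14
m14 at 4 (size 22, align 2) → ends 26
pad 2 to align 4 for m10
m10 at 28 (size 4, align 4) → ends 32
m15 at 32 (size 4, align 4) → ends 36
g at 36 (size 20, align 4) → ends 56
within Slot: f at 12
36 + 12 = 48

48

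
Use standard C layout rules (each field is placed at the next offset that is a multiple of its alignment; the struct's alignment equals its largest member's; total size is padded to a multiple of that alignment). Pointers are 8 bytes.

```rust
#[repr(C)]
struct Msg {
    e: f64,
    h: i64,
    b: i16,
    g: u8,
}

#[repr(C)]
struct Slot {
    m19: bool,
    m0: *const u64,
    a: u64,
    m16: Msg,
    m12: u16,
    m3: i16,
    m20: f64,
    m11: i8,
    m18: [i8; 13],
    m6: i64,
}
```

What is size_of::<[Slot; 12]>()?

Msg: @0: e [8B, align 8] → 8; @8: h [8B, align 8] → 16; @16: b [2B, align 2] → 18; @18: g [1B, align 1] → 19; +5 tail pad (align 8); size 24, align 8
@0: m19 [1B, align 1] → 1
+7 pad (align 8)
@8: m0 [8B, align 8] → 16
@16: a [8B, align 8] → 24
@24: m16 [24B, align 8] → 48
@48: m12 [2B, align 2] → 50
@50: m3 [2B, align 2] → 52
+4 pad (align 8)
@56: m20 [8B, align 8] → 64
@64: m11 [1B, align 1] → 65
@65: m18 [13B, align 1] → 78
+2 pad (align 8)
@80: m6 [8B, align 8] → 88
size 88, align 8
array of 12: 12 × 88 = 1056

1056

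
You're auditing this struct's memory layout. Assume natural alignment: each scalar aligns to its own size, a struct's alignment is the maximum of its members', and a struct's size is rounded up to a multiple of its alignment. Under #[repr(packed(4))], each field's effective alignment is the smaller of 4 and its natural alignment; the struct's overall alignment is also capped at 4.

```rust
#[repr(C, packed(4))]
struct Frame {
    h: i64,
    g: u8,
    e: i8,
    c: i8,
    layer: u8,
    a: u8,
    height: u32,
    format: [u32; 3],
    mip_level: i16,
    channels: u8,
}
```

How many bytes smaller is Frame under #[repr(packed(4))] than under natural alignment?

4

natural layout:
  @0: h [8B, align 8] → 8
  @8: g [1B, align 1] → 9
  @9: e [1B, align 1] → 10
  @10: c [1B, align 1] → 11
  @11: layer [1B, align 1] → 12
  @12: a [1B, align 1] → 13
  +3 pad (align 4)
  @16: height [4B, align 4] → 20
  @20: format [12B, align 4] → 32
  @32: mip_level [2B, align 2] → 34
  @34: channels [1B, align 1] → 35
  +5 tail pad (align 8)
  size 40, align 8
packed(4) layout:
  @0: h [8B, align 4] → 8
  @8: g [1B, align 1] → 9
  @9: e [1B, align 1] → 10
  @10: c [1B, align 1] → 11
  @11: layer [1B, align 1] → 12
  @12: a [1B, align 1] → 13
  +3 pad (align 4)
  @16: height [4B, align 4] → 20
  @20: format [12B, align 4] → 32
  @32: mip_level [2B, align 2] → 34
  @34: channels [1B, align 1] → 35
  +1 tail pad (align 4)
  size 36, align 4
40 − 36 = 4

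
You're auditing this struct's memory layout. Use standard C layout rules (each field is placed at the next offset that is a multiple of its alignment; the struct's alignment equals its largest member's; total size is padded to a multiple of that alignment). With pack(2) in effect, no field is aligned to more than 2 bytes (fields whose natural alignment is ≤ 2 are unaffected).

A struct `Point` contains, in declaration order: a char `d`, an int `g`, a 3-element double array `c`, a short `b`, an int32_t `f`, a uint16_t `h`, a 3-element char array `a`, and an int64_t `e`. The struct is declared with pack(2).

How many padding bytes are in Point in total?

d at 0 (size 1, align 1) → ends 1
pad 1 to align 2 for g
g at 2 (size 4, align 2) → ends 6
c at 6 (size 24, align 2) → ends 30
b at 30 (size 2, align 2) → ends 32
f at 32 (size 4, align 2) → ends 36
h at 36 (size 2, align 2) → ends 38
a at 38 (size 3, align 1) → ends 41
pad 1 to align 2 for e
e at 42 (size 8, align 2) → ends 50
total 50 bytes, alignment 2
data bytes 48, size 50 → padding 2

2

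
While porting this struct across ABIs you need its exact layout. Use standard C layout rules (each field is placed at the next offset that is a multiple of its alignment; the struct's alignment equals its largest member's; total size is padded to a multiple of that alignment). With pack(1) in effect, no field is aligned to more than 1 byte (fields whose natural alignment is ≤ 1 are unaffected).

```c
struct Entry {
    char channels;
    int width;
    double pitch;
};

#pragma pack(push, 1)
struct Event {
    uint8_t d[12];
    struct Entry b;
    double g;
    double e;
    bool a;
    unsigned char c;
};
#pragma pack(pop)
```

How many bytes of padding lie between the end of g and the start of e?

0

Entry: channels at 0 (size 1, align 1) → ends 1; pad 3 to align 4 for width; width at 4 (size 4, align 4) → ends 8; pitch at 8 (size 8, align 8) → ends 16; total 16 bytes, alignment 8
d at 0 (size 12, align 1) → ends 12
b at 12 (size 16, align 1) → ends 28
g at 28 (size 8, align 1) → ends 36
e at 36 (size 8, align 1) → ends 44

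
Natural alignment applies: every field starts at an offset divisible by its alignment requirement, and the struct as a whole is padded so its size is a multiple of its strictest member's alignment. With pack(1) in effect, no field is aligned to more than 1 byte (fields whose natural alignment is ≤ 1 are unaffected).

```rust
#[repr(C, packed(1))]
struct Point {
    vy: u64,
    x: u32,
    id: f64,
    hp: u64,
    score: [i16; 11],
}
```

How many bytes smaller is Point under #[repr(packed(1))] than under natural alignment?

6

natural layout:
  0..8  vy  (8B, 8-aligned)
  8..12  x  (4B, 4-aligned)
  12..16  -- padding (4B)
  16..24  id  (8B, 8-aligned)
  24..32  hp  (8B, 8-aligned)
  32..54  score  (22B, 2-aligned)
  54..56  -- tail padding (2B)
  sizeof = 56, alignof = 8
packed(1) layout:
  0..8  vy  (8B, 1-aligned)
  8..12  x  (4B, 1-aligned)
  12..20  id  (8B, 1-aligned)
  20..28  hp  (8B, 1-aligned)
  28..50  score  (22B, 1-aligned)
  sizeof = 50, alignof = 1
56 − 50 = 6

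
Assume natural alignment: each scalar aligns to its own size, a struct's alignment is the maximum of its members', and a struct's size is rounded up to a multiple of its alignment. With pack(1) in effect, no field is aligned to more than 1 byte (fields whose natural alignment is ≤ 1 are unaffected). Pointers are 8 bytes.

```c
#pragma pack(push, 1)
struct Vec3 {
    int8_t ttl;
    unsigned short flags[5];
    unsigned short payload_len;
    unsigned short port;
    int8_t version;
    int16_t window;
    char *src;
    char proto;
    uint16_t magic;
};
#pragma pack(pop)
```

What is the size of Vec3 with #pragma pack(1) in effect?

@0: ttl [1B, align 1] → 1
@1: flags [10B, align 1] → 11
@11: payload_len [2B, align 1] → 13
@13: port [2B, align 1] → 15
@15: version [1B, align 1] → 16
@16: window [2B, align 1] → 18
@18: src [8B, align 1] → 26
@26: proto [1B, align 1] → 27
@27: magic [2B, align 1] → 29
size 29, align 1

29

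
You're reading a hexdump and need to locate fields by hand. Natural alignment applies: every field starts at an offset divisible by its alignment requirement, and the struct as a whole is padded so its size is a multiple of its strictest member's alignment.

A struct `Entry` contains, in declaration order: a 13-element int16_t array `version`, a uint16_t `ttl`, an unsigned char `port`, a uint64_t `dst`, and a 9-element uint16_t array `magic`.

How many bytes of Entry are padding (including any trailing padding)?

0..26  version  (26B, 2-aligned)
26..28  ttl  (2B, 2-aligned)
28..29  port  (1B, 1-aligned)
29..32  -- padding (3B)
32..40  dst  (8B, 8-aligned)
40..58  magic  (18B, 2-aligned)
58..64  -- tail padding (6B)
sizeof = 64, alignof = 8
data bytes 55, size 64 → padding 9

9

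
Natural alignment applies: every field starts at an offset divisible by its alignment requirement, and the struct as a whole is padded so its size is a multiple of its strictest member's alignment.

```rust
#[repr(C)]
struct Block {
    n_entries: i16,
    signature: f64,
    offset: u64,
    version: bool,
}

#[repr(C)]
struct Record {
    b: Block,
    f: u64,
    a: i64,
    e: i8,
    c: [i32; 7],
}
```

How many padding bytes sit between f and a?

0

Block: 0..2  n_entries  (2B, 2-aligned); 2..8  -- padding (6B); 8..16  signature  (8B, 8-aligned); 16..24  offset  (8B, 8-aligned); 24..25  version  (1B, 1-aligned); 25..32  -- tail padding (7B); sizeof = 32, alignof = 8
0..32  b  (32B, 8-aligned)
32..40  f  (8B, 8-aligned)
40..48  a  (8B, 8-aligned)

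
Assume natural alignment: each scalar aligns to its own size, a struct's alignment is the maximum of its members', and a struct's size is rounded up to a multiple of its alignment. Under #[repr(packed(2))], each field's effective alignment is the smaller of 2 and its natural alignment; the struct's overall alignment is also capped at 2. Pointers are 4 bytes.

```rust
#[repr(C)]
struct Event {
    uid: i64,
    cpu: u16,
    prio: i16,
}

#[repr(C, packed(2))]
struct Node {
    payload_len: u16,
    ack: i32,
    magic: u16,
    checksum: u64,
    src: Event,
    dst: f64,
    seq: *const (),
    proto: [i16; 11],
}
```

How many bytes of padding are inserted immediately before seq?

0

Event: @0: uid [8B, align 8] → 8; @8: cpu [2B, align 2] → 10; @10: prio [2B, align 2] → 12; +4 tail pad (align 8); size 16, align 8
@0: payload_len [2B, align 2] → 2
@2: ack [4B, align 2] → 6
@6: magic [2B, align 2] → 8
@8: checksum [8B, align 2] → 16
@16: src [16B, align 2] → 32
@32: dst [8B, align 2] → 40
@40: seq [4B, align 2] → 44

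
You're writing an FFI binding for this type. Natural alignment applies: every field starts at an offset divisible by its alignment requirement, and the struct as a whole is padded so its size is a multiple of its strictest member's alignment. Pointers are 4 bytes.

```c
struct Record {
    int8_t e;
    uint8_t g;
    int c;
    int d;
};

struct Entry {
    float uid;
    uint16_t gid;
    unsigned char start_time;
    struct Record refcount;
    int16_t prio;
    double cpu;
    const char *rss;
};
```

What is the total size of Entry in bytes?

40

Record: e at 0 (size 1, align 1) → ends 1; g at 1 (size 1, align 1) → ends 2; pad 2 to align 4 for c; c at 4 (size 4, align 4) → ends 8; d at 8 (size 4, align 4) → ends 12; total 12 bytes, alignment 4
uid at 0 (size 4, align 4) → ends 4
gid at 4 (size 2, align 2) → ends 6
start_time at 6 (size 1, align 1) → ends 7
pad 1 to align 4 for refcount
refcount at 8 (size 12, align 4) → ends 20
prio at 20 (size 2, align 2) → ends 22
pad 2 to align 8 for cpu
cpu at 24 (size 8, align 8) → ends 32
rss at 32 (size 4, align 4) → ends 36
tail pad 4 to reach multiple of 8
total 40 bytes, alignment 8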